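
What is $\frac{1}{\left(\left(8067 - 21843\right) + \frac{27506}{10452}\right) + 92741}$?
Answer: $\frac{5226}{412684843} \approx 1.2663 \cdot 10^{-5}$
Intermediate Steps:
$\frac{1}{\left(\left(8067 - 21843\right) + \frac{27506}{10452}\right) + 92741} = \frac{1}{\left(-13776 + 27506 \cdot \frac{1}{10452}\right) + 92741} = \frac{1}{\left(-13776 + \frac{13753}{5226}\right) + 92741} = \frac{1}{- \frac{71979623}{5226} + 92741} = \frac{1}{\frac{412684843}{5226}} = \frac{5226}{412684843}$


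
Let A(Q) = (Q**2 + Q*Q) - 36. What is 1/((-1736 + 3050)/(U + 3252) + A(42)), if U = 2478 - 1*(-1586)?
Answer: 3658/12774393 ≈ 0.00028635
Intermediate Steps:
A(Q) = -36 + 2*Q**2 (A(Q) = (Q**2 + Q**2) - 36 = 2*Q**2 - 36 = -36 + 2*Q**2)
U = 4064 (U = 2478 + 1586 = 4064)
1/((-1736 + 3050)/(U + 3252) + A(42)) = 1/((-1736 + 3050)/(4064 + 3252) + (-36 + 2*42**2)) = 1/(1314/7316 + (-36 + 2*1764)) = 1/(1314*(1/7316) + (-36 + 3528)) = 1/(657/3658 + 3492) = 1/(12774393/3658) = 3658/12774393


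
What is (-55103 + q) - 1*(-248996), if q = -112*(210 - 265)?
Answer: 200053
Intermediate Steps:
q = 6160 (q = -112*(-55) = 6160)
(-55103 + q) - 1*(-248996) = (-55103 + 6160) - 1*(-248996) = -48943 + 248996 = 200053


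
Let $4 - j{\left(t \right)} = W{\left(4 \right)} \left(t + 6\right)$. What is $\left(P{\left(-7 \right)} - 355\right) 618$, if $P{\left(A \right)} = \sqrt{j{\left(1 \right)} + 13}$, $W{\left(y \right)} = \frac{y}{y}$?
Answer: $-219390 + 618 \sqrt{10} \approx -2.1744 \cdot 10^{5}$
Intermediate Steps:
$W{\left(y \right)} = 1$
$j{\left(t \right)} = -2 - t$ ($j{\left(t \right)} = 4 - 1 \left(t + 6\right) = 4 - 1 \left(6 + t\right) = 4 - \left(6 + t\right) = -2 - t$)
$P{\left(A \right)} = \sqrt{10}$ ($P{\left(A \right)} = \sqrt{\left(-2 - 1\right) + 13} = \sqrt{-3 + 13} = \sqrt{10}$)
$\left(P{\left(-7 \right)} - 355\right) 618 = \left(\sqrt{10} - 355\right) 618 = \left(-355 + \sqrt{10}\right) 618 = -219390 + 618 \sqrt{10}$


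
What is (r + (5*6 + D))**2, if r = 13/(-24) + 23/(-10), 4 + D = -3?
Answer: 5851561/14400 ≈ 406.36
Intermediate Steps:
D = -7 (D = -4 - 3 = -7)
r = -341/120 (r = 13*(-1/24) + 23*(-1/10) = -13/24 - 23/10 = -341/120 ≈ -2.8417)
(r + (5*6 + D))**2 = (-341/120 + (5*6 - 7))**2 = (-341/120 + (30 - 7))**2 = (-341/120 + 23)**2 = (2419/120)**2 = 5851561/14400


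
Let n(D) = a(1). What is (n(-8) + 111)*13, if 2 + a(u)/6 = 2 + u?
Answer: 1521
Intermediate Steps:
a(u) = 6*u (a(u) = -12 + 6*(2 + u) = -12 + (12 + 6*u) = 6*u)
n(D) = 6 (n(D) = 6*1 = 6)
(n(-8) + 111)*13 = (6 + 111)*13 = 117*13 = 1521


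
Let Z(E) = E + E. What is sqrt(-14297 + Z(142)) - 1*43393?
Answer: -43393 + 9*I*sqrt(173) ≈ -43393.0 + 118.38*I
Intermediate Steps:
Z(E) = 2*E
sqrt(-14297 + Z(142)) - 1*43393 = sqrt(-14297 + 2*142) - 1*43393 = sqrt(-14297 + 284) - 43393 = sqrt(-14013) - 43393 = 9*I*sqrt(173) - 43393 = -43393 + 9*I*sqrt(173)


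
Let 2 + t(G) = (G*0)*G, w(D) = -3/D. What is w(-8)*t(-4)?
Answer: -3/4 ≈ -0.75000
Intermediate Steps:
t(G) = -2 (t(G) = -2 + (G*0)*G = -2 + 0*G = -2 + 0 = -2)
w(-8)*t(-4) = -3/(-8)*(-2) = -3*(-1/8)*(-2) = (3/8)*(-2) = -3/4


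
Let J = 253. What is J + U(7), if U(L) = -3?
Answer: 250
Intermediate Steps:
J + U(7) = 253 - 3 = 250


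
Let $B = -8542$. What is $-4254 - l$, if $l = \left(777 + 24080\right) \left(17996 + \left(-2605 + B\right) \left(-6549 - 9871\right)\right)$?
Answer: $-4550117006006$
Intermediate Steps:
$l = 4550117001752$ ($l = \left(777 + 24080\right) \left(17996 + \left(-2605 - 8542\right) \left(-6549 - 9871\right)\right) = 24857 \left(17996 - -183033740\right) = 24857 \left(17996 + 183033740\right) = 24857 \cdot 183051736 = 4550117001752$)
$-4254 - l = -4254 - 4550117001752 = -4550117006006$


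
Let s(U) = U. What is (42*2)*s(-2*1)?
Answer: -168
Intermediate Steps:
(42*2)*s(-2*1) = (42*2)*(-2*1) = 84*(-2) = -168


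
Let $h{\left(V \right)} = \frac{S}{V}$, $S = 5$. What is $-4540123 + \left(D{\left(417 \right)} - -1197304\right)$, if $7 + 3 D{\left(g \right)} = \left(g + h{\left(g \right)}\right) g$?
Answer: $- \frac{9854570}{3} \approx -3.2849 \cdot 10^{6}$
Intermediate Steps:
$h{\left(V \right)} = \frac{5}{V}$
$D{\left(g \right)} = - \frac{7}{3} + \frac{g \left(g + \frac{5}{g}\right)}{3}$ ($D{\left(g \right)} = - \frac{7}{3} + \frac{\left(g + \frac{5}{g}\right) g}{3} = - \frac{7}{3} + \frac{g \left(g + \frac{5}{g}\right)}{3}$)
$-4540123 + \left(D{\left(417 \right)} - -1197304\right) = -4540123 - \left(- \frac{3591910}{3} - 57963\right) = -4540123 + \left(\left(- \frac{2}{3} + \frac{1}{3} \cdot 173889\right) + 1197304\right) = -4540123 + \left(\left(- \frac{2}{3} + 57963\right) + 1197304\right) = -4540123 + \left(\frac{173887}{3} + 1197304\right) = -4540123 + \frac{3765799}{3} = - \frac{9854570}{3}$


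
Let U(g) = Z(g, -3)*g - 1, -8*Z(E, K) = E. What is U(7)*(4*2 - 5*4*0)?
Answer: -57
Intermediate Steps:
Z(E, K) = -E/8
U(g) = -1 - g**2/8 (U(g) = (-g/8)*g - 1 = -g**2/8 - 1 = -1 - g**2/8)
U(7)*(4*2 - 5*4*0) = (-1 - 1/8*7**2)*(4*2 - 5*4*0) = (-1 - 1/8*49)*(8 - 20*0) = (-1 - 49/8)*(8 - 1*0) = -57*(8 + 0)/8 = -57/8*8 = -57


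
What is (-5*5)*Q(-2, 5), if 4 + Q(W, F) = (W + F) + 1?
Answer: 0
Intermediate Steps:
Q(W, F) = -3 + F + W (Q(W, F) = -4 + ((W + F) + 1) = -4 + ((F + W) + 1) = -4 + (1 + F + W) = -3 + F + W)
(-5*5)*Q(-2, 5) = (-5*5)*(-3 + 5 - 2) = -25*0 = 0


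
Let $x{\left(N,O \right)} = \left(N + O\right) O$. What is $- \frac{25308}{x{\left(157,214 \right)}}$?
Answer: $- \frac{12654}{39697} \approx -0.31876$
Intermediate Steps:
$x{\left(N,O \right)} = O \left(N + O\right)$
$- \frac{25308}{x{\left(157,214 \right)}} = - \frac{25308}{214 \left(157 + 214\right)} = - \frac{25308}{214 \cdot 371} = - \frac{25308}{79394} = \left(-25308\right) \frac{1}{79394} = - \frac{12654}{39697}$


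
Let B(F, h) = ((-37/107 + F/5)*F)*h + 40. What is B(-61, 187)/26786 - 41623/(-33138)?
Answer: 1567179322561/237442220190 ≈ 6.6003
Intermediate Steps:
B(F, h) = 40 + F*h*(-37/107 + F/5) (B(F, h) = ((-37*1/107 + F*(1/5))*F)*h + 40 = ((-37/107 + F/5)*F)*h + 40 = (F*(-37/107 + F/5))*h + 40 = F*h*(-37/107 + F/5) + 40 = 40 + F*h*(-37/107 + F/5))
B(-61, 187)/26786 - 41623/(-33138) = (40 - 37/107*(-61)*187 + (1/5)*187*(-61)**2)/26786 - 41623/(-33138) = (40 + 422059/107 + (1/5)*187*3721)*(1/26786) - 41623*(-1/33138) = (40 + 422059/107 + 695827/5)*(1/26786) + 41623/33138 = (76585184/535)*(1/26786) + 41623/33138 = 38292592/7165255 + 41623/33138 = 1567179322561/237442220190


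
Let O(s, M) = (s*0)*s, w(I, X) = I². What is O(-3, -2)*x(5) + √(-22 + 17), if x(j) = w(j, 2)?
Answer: I*√5 ≈ 2.2361*I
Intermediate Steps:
x(j) = j²
O(s, M) = 0 (O(s, M) = 0*s = 0)
O(-3, -2)*x(5) + √(-22 + 17) = 0*5² + √(-22 + 17) = 0*25 + √(-5) = 0 + I*√5 = I*√5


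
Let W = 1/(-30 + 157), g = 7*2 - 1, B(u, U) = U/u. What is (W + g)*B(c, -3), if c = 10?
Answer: -2478/635 ≈ -3.9024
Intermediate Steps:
g = 13 (g = 14 - 1 = 13)
W = 1/127 ≈ 0.0078740
(W + g)*B(c, -3) = (1/127 + 13)*(-3/10) = 1652*(-3*⅒)/127 = (1652/127)*(-3/10) = -2478/635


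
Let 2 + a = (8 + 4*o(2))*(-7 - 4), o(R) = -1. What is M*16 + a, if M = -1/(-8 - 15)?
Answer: -1042/23 ≈ -45.304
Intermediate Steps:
a = -46 (a = -2 + (8 + 4*(-1))*(-7 - 4) = -2 + (8 - 4)*(-11) = -2 + 4*(-11) = -2 - 44 = -46)
M = 1/23 (M = -1/(-23) = -1*(-1/23) = 1/23 ≈ 0.043478)
M*16 + a = (1/23)*16 - 46 = 16/23 - 46 = -1042/23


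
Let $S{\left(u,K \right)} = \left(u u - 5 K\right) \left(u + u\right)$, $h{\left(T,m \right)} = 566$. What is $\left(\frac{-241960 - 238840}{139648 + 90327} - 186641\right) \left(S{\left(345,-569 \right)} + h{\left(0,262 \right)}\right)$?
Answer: $- \frac{144378112986389006}{9199} \approx -1.5695 \cdot 10^{13}$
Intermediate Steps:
$S{\left(u,K \right)} = 2 u \left(u^{2} - 5 K\right)$ ($S{\left(u,K \right)} = \left(u^{2} - 5 K\right) 2 u = 2 u \left(u^{2} - 5 K\right)$)
$\left(\frac{-241960 - 238840}{139648 + 90327} - 186641\right) \left(S{\left(345,-569 \right)} + h{\left(0,262 \right)}\right) = \left(\frac{-241960 - 238840}{139648 + 90327} - 186641\right) \left(2 \cdot 345 \left(345^{2} - -2845\right) + 566\right) = \left(- \frac{480800}{229975} - 186641\right) \left(2 \cdot 345 \left(119025 + 2845\right) + 566\right) = \left(\left(-480800\right) \frac{1}{229975} - 186641\right) \left(2 \cdot 345 \cdot 121870 + 566\right) = \left(- \frac{19232}{9199} - 186641\right) \left(84090300 + 566\right) = \left(- \frac{1716929791}{9199}\right) 84090866 = - \frac{144378112986389006}{9199}$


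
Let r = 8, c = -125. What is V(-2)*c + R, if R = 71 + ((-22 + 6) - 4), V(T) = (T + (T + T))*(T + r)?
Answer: 4551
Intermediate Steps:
V(T) = 3*T*(8 + T) (V(T) = (T + (T + T))*(T + 8) = (T + 2*T)*(8 + T) = (3*T)*(8 + T) = 3*T*(8 + T))
R = 51 (R = 71 + (-16 - 4) = 71 - 20 = 51)
V(-2)*c + R = (3*(-2)*(8 - 2))*(-125) + 51 = (3*(-2)*6)*(-125) + 51 = -36*(-125) + 51 = 4500 + 51 = 4551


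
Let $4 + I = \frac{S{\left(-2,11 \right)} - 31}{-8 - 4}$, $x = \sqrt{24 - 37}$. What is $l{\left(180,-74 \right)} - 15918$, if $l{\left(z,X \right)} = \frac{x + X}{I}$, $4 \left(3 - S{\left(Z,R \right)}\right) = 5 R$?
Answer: $- \frac{394398}{25} - \frac{48 i \sqrt{13}}{25} \approx -15776.0 - 6.9227 i$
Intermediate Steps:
$S{\left(Z,R \right)} = 3 - \frac{5 R}{4}$
$x = i \sqrt{13}$ ($x = \sqrt{-13} = i \sqrt{13} \approx 3.6056 i$)
$I = - \frac{25}{48}$ ($I = -4 + \frac{\left(3 - \frac{55}{4}\right) - 31}{-8 - 4} = -4 + \frac{\left(3 - \frac{55}{4}\right) - 31}{-12} = -4 + \left(- \frac{43}{4} - 31\right) \left(- \frac{1}{12}\right) = -4 - - \frac{167}{48} = -4 + \frac{167}{48} = - \frac{25}{48} \approx -0.52083$)
$l{\left(z,X \right)} = - \frac{48 X}{25} - \frac{48 i \sqrt{13}}{25}$ ($l{\left(z,X \right)} = \frac{i \sqrt{13} + X}{- \frac{25}{48}} = \left(X + i \sqrt{13}\right) \left(- \frac{48}{25}\right) = - \frac{48 X}{25} - \frac{48 i \sqrt{13}}{25}$)
$l{\left(180,-74 \right)} - 15918 = \left(\left(- \frac{48}{25}\right) \left(-74\right) - \frac{48 i \sqrt{13}}{25}\right) - 15918 = \left(\frac{3552}{25} - \frac{48 i \sqrt{13}}{25}\right) - 15918 = - \frac{394398}{25} - \frac{48 i \sqrt{13}}{25}$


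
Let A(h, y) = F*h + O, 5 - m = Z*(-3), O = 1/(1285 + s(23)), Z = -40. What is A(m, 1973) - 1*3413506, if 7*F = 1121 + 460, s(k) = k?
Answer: -31491874949/9156 ≈ -3.4395e+6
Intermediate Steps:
O = 1/1308 (O = 1/(1285 + 23) = 1/1308 ≈ 0.00076453)
F = 1581/7 (F = (1121 + 460)/7 = (⅐)*1581 = 1581/7 ≈ 225.86)
m = -115 (m = 5 - (-40)*(-3) = 5 - 1*120 = 5 - 120 = -115)
A(h, y) = 1/1308 + 1581*h/7 (A(h, y) = 1581*h/7 + 1/1308 = 1/1308 + 1581*h/7)
A(m, 1973) - 1*3413506 = (1/1308 + (1581/7)*(-115)) - 1*3413506 = (1/1308 - 181815/7) - 3413506 = -237814013/9156 - 3413506 = -31491874949/9156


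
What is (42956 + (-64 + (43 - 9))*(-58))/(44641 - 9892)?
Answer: 44696/34749 ≈ 1.2863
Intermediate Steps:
(42956 + (-64 + (43 - 9))*(-58))/(44641 - 9892) = (42956 + (-64 + 34)*(-58))/34749 = (42956 - 30*(-58))*(1/34749) = (42956 + 1740)*(1/34749) = 44696*(1/34749) = 44696/34749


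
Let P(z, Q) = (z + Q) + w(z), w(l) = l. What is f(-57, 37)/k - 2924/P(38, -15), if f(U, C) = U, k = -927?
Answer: -902357/18849 ≈ -47.873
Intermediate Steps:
P(z, Q) = Q + 2*z (P(z, Q) = (z + Q) + z = (Q + z) + z = Q + 2*z)
f(-57, 37)/k - 2924/P(38, -15) = -57/(-927) - 2924/(-15 + 2*38) = -57*(-1/927) - 2924/(-15 + 76) = 19/309 - 2924/61 = -902357/18849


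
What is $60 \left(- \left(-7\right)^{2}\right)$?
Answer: $-2940$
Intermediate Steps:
$60 \left(- \left(-7\right)^{2}\right) = 60 \left(\left(-1\right) 49\right) = 60 \left(-49\right) = -2940$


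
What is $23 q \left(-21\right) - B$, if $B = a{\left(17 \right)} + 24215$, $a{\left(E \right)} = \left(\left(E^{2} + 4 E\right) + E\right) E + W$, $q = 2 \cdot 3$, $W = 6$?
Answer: $-33477$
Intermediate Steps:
$q = 6$
$a{\left(E \right)} = 6 + E \left(E^{2} + 5 E\right)$ ($a{\left(E \right)} = \left(\left(E^{2} + 4 E\right) + E\right) E + 6 = \left(E^{2} + 5 E\right) E + 6 = E \left(E^{2} + 5 E\right) + 6 = 6 + E \left(E^{2} + 5 E\right)$)
$B = 30579$ ($B = \left(6 + 17^{3} + 5 \cdot 17^{2}\right) + 24215 = \left(6 + 4913 + 5 \cdot 289\right) + 24215 = \left(6 + 4913 + 1445\right) + 24215 = 6364 + 24215 = 30579$)
$23 q \left(-21\right) - B = 23 \cdot 6 \left(-21\right) - 30579 = 138 \left(-21\right) - 30579 = -2898 - 30579 = -33477$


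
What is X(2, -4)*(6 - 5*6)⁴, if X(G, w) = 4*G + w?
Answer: 1327104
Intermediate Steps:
X(G, w) = w + 4*G
X(2, -4)*(6 - 5*6)⁴ = (-4 + 4*2)*(6 - 5*6)⁴ = (-4 + 8)*(6 - 30)⁴ = 4*(-24)⁴ = 4*331776 = 1327104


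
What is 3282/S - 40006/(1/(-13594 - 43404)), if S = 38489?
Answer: 87765003659414/38489 ≈ 2.2803e+9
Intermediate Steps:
3282/S - 40006/(1/(-13594 - 43404)) = 3282/38489 - 40006/(1/(-13594 - 43404)) = 3282*(1/38489) - 40006/(1/(-56998)) = 3282/38489 - 40006/(-1/56998) = 3282/38489 - 40006*(-56998) = 3282/38489 + 2280261988 = 87765003659414/38489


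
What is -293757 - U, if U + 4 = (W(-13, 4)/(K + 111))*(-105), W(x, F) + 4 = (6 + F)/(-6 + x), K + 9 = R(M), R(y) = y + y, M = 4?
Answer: -61395280/209 ≈ -2.9376e+5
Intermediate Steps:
R(y) = 2*y
K = -1 (K = -9 + 2*4 = -9 + 8 = -1)
W(x, F) = -4 + (6 + F)/(-6 + x)
U = 67/209 (U = -4 + (((30 + 4 - 4*(-13))/(-6 - 13))/(-1 + 111))*(-105) = -4 + (((30 + 4 + 52)/(-19))/110)*(-105) = -4 + ((-1/19*86)/110)*(-105) = -4 + ((1/110)*(-86/19))*(-105) = -4 - 43/1045*(-105) = -4 + 903/209 = 67/209 ≈ 0.32057)
-293757 - U = -293757 - 1*67/209 = -293757 - 67/209 = -61395280/209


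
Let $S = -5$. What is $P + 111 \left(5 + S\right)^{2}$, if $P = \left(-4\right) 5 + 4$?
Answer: $-16$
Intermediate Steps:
$P = -16$ ($P = -20 + 4 = -16$)
$P + 111 \left(5 + S\right)^{2} = -16 + 111 \left(5 - 5\right)^{2} = -16 + 111 \cdot 0^{2} = -16 + 111 \cdot 0 = -16 + 0 = -16$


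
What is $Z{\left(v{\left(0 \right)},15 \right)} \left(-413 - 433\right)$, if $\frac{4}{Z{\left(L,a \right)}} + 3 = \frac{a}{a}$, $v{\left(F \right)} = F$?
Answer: $1692$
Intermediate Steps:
$Z{\left(L,a \right)} = -2$ ($Z{\left(L,a \right)} = \frac{4}{-3 + \frac{a}{a}} = \frac{4}{-3 + 1} = \frac{4}{-2} = 4 \left(- \frac{1}{2}\right) = -2$)
$Z{\left(v{\left(0 \right)},15 \right)} \left(-413 - 433\right) = - 2 \left(-413 - 433\right) = \left(-2\right) \left(-846\right) = 1692$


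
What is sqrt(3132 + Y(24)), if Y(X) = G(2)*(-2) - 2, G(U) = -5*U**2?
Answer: sqrt(3170) ≈ 56.303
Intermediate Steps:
Y(X) = 38 (Y(X) = -5*2**2*(-2) - 2 = -5*4*(-2) - 2 = -20*(-2) - 2 = 40 - 2 = 38)
sqrt(3132 + Y(24)) = sqrt(3132 + 38) = sqrt(3170)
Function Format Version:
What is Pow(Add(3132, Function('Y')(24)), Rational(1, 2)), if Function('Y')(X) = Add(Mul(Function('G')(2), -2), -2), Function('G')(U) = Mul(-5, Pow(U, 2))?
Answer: Pow(3170, Rational(1, 2)) ≈ 56.303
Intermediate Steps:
Function('Y')(X) = 38 (Function('Y')(X) = Add(Mul(Mul(-5, Pow(2, 2)), -2), -2) = Add(Mul(Mul(-5, 4), -2), -2) = Add(Mul(-20, -2), -2) = Add(40, -2) = 38)
Pow(Add(3132, Function('Y')(24)), Rational(1, 2)) = Pow(Add(3132, 38), Rational(1, 2)) = Pow(3170, Rational(1, 2))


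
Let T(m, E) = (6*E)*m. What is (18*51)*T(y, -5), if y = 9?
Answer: -247860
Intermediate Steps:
T(m, E) = 6*E*m
(18*51)*T(y, -5) = (18*51)*(6*(-5)*9) = 918*(-270) = -247860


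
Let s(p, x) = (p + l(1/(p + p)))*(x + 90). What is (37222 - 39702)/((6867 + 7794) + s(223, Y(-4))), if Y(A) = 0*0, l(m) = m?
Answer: -276520/3872529 ≈ -0.071406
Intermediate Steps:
Y(A) = 0
s(p, x) = (90 + x)*(p + 1/(2*p)) (s(p, x) = (p + 1/(p + p))*(x + 90) = (p + 1/(2*p))*(90 + x) = (90 + x)*(p + 1/(2*p)))
(37222 - 39702)/((6867 + 7794) + s(223, Y(-4))) = (37222 - 39702)/((6867 + 7794) + (1/2)*(90 + 0 + 2*223**2*(90 + 0))/223) = -2480/(14661 + (1/2)*(1/223)*(90 + 0 + 2*49729*90)) = -2480/(14661 + (1/2)*(1/223)*(90 + 0 + 8951220)) = -2480/(14661 + (1/2)*(1/223)*8951310) = -2480/(14661 + 4475655/223) = -2480/7745058/223 = -2480*223/7745058 = -276520/3872529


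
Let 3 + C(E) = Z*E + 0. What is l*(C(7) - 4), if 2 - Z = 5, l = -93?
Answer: 2604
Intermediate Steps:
Z = -3 (Z = 2 - 1*5 = 2 - 5 = -3)
C(E) = -3 - 3*E (C(E) = -3 + (-3*E + 0) = -3 - 3*E)
l*(C(7) - 4) = -93*((-3 - 3*7) - 4) = -93*((-3 - 21) - 4) = -93*(-24 - 4) = -93*(-28) = 2604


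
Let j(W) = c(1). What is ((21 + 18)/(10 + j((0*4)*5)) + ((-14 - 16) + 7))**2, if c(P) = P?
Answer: 45796/121 ≈ 378.48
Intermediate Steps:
j(W) = 1
((21 + 18)/(10 + j((0*4)*5)) + ((-14 - 16) + 7))**2 = ((21 + 18)/(10 + 1) + ((-14 - 16) + 7))**2 = (39/11 + (-30 + 7))**2 = (39*(1/11) - 23)**2 = (39/11 - 23)**2 = (-214/11)**2 = 45796/121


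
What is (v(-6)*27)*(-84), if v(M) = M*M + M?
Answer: -68040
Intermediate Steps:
v(M) = M + M² (v(M) = M² + M = M + M²)
(v(-6)*27)*(-84) = (-6*(1 - 6)*27)*(-84) = (-6*(-5)*27)*(-84) = (30*27)*(-84) = 810*(-84) = -68040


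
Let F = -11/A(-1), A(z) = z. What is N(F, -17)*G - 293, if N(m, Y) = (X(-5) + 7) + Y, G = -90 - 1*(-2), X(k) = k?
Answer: 1027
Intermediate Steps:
G = -88 (G = -90 + 2 = -88)
F = 11 (F = -11/(-1) = -11*(-1) = 11)
N(m, Y) = 2 + Y (N(m, Y) = (-5 + 7) + Y = 2 + Y)
N(F, -17)*G - 293 = (2 - 17)*(-88) - 293 = -15*(-88) - 293 = 1320 - 293 = 1027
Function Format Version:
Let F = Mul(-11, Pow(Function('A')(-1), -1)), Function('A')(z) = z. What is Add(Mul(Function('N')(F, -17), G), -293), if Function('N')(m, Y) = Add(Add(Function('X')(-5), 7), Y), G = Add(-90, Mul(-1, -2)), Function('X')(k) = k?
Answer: 1027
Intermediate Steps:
G = -88 (G = Add(-90, 2) = -88)
F = 11 (F = Mul(-11, Pow(-1, -1)) = Mul(-11, -1) = 11)
Function('N')(m, Y) = Add(2, Y) (Function('N')(m, Y) = Add(Add(-5, 7), Y) = Add(2, Y))
Add(Mul(Function('N')(F, -17), G), -293) = Add(Mul(Add(2, -17), -88), -293) = Add(Mul(-15, -88), -293) = Add(1320, -293) = 1027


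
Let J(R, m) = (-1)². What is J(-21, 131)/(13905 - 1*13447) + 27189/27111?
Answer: 4159891/4138946 ≈ 1.0051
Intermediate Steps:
J(R, m) = 1
J(-21, 131)/(13905 - 1*13447) + 27189/27111 = 1/(13905 - 1*13447) + 27189/27111 = 1/(13905 - 13447) + 27189*(1/27111) = 1/458 + 9063/9037 = 4159891/4138946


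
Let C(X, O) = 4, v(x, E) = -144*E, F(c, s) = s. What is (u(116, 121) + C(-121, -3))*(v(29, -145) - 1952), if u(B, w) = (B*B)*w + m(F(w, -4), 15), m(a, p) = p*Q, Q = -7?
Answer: 30816203600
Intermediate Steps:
m(a, p) = -7*p (m(a, p) = p*(-7) = -7*p)
u(B, w) = -105 + w*B² (u(B, w) = (B*B)*w - 7*15 = B²*w - 105 = w*B² - 105 = -105 + w*B²)
(u(116, 121) + C(-121, -3))*(v(29, -145) - 1952) = ((-105 + 121*116²) + 4)*(-144*(-145) - 1952) = ((-105 + 121*13456) + 4)*(20880 - 1952) = ((-105 + 1628176) + 4)*18928 = (1628071 + 4)*18928 = 1628075*18928 = 30816203600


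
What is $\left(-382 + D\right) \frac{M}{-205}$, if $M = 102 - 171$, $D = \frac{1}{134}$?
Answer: $- \frac{3531903}{27470} \approx -128.57$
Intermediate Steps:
$D = \frac{1}{134} \approx 0.0074627$
$M = -69$ ($M = 102 - 171 = -69$)
$\left(-382 + D\right) \frac{M}{-205} = \left(-382 + \frac{1}{134}\right) \left(- \frac{69}{-205}\right) = - \frac{51187 \left(\left(-69\right) \left(- \frac{1}{205}\right)\right)}{134} = \left(- \frac{51187}{134}\right) \frac{69}{205} = - \frac{3531903}{27470}$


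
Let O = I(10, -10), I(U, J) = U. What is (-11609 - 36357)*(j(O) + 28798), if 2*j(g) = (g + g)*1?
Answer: -1381804528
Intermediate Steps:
O = 10
j(g) = g (j(g) = ((g + g)*1)/2 = ((2*g)*1)/2 = (2*g)/2 = g)
(-11609 - 36357)*(j(O) + 28798) = (-11609 - 36357)*(10 + 28798) = -47966*28808 = -1381804528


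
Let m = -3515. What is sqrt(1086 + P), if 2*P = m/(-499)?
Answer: sqrt(1085168314)/998 ≈ 33.008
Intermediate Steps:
P = 3515/998 (P = (-3515/(-499))/2 = (-3515*(-1/499))/2 = (1/2)*(3515/499) = 3515/998 ≈ 3.5220)
sqrt(1086 + P) = sqrt(1086 + 3515/998) = sqrt(1087343/998) = sqrt(1085168314)/998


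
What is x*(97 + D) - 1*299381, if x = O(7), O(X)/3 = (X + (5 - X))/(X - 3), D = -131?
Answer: -599017/2 ≈ -2.9951e+5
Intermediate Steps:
O(X) = 15/(-3 + X) (O(X) = 3*((X + (5 - X))/(X - 3)) = 3*(5/(-3 + X)) = 15/(-3 + X))
x = 15/4 (x = 15/(-3 + 7) = 15/4 ≈ 3.7500)
x*(97 + D) - 1*299381 = 15*(97 - 131)/4 - 1*299381 = (15/4)*(-34) - 299381 = -255/2 - 299381 = -599017/2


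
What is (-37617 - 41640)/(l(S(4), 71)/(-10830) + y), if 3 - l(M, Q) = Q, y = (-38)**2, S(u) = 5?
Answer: -429176655/7819294 ≈ -54.887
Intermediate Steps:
y = 1444
l(M, Q) = 3 - Q
(-37617 - 41640)/(l(S(4), 71)/(-10830) + y) = (-37617 - 41640)/((3 - 1*71)/(-10830) + 1444) = -79257/((3 - 71)*(-1/10830) + 1444) = -79257/(-68*(-1/10830) + 1444) = -79257/(34/5415 + 1444) = -79257/7819294/5415 = -79257*5415/7819294 = -429176655/7819294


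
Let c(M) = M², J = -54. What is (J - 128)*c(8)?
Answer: -11648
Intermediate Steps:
(J - 128)*c(8) = (-54 - 128)*8² = -182*64 = -11648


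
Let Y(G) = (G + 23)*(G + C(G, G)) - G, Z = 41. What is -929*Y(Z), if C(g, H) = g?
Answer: -4837303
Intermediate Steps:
Y(G) = -G + 2*G*(23 + G) (Y(G) = (G + 23)*(G + G) - G = (23 + G)*(2*G) - G = 2*G*(23 + G) - G = -G + 2*G*(23 + G))
-929*Y(Z) = -38089*(45 + 2*41) = -38089*(45 + 82) = -38089*127 = -929*5207 = -4837303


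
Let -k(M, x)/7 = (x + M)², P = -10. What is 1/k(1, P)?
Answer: -1/567 ≈ -0.0017637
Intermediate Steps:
k(M, x) = -7*(M + x)² (k(M, x) = -7*(x + M)² = -7*(M + x)²)
1/k(1, P) = 1/(-7*(1 - 10)²) = 1/(-7*(-9)²) = 1/(-7*81) = 1/(-567) = -1/567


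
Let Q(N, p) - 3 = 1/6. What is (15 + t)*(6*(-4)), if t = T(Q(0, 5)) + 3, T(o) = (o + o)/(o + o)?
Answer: -456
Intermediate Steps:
Q(N, p) = 19/6 (Q(N, p) = 3 + 1/6 = 3 + ⅙ = 19/6)
T(o) = 1 (T(o) = (2*o)/((2*o)) = (2*o)*(1/(2*o)) = 1)
t = 4 (t = 1 + 3 = 4)
(15 + t)*(6*(-4)) = (15 + 4)*(6*(-4)) = 19*(-24) = -456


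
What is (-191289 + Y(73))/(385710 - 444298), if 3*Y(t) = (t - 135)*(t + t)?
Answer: 582919/175764 ≈ 3.3165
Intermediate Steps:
Y(t) = 2*t*(-135 + t)/3 (Y(t) = ((t - 135)*(t + t))/3 = ((-135 + t)*(2*t))/3 = (2*t*(-135 + t))/3 = 2*t*(-135 + t)/3)
(-191289 + Y(73))/(385710 - 444298) = (-191289 + (2/3)*73*(-135 + 73))/(385710 - 444298) = (-191289 + (2/3)*73*(-62))/(-58588) = (-191289 - 9052/3)*(-1/58588) = -582919/3*(-1/58588) = 582919/175764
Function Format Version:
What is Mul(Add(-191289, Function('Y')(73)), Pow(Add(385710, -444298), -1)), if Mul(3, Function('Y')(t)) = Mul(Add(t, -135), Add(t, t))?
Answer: Rational(582919, 175764) ≈ 3.3165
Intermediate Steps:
Function('Y')(t) = Mul(Rational(2, 3), t, Add(-135, t)) (Function('Y')(t) = Mul(Rational(1, 3), Mul(Add(t, -135), Add(t, t))) = Mul(Rational(1, 3), Mul(Add(-135, t), Mul(2, t))) = Mul(Rational(1, 3), Mul(2, t, Add(-135, t))) = Mul(Rational(2, 3), t, Add(-135, t)))
Mul(Add(-191289, Function('Y')(73)), Pow(Add(385710, -444298), -1)) = Mul(Add(-191289, Mul(Rational(2, 3), 73, Add(-135, 73))), Pow(Add(385710, -444298), -1)) = Mul(Add(-191289, Mul(Rational(2, 3), 73, -62)), Pow(-58588, -1)) = Mul(Add(-191289, Rational(-9052, 3)), Rational(-1, 58588)) = Mul(Rational(-582919, 3), Rational(-1, 58588)) = Rational(582919, 175764)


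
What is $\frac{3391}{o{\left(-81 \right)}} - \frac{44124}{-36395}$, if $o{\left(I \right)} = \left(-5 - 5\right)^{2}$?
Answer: $\frac{25565569}{727900} \approx 35.122$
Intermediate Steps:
$o{\left(I \right)} = 100$ ($o{\left(I \right)} = \left(-10\right)^{2} = 100$)
$\frac{3391}{o{\left(-81 \right)}} - \frac{44124}{-36395} = \frac{3391}{100} - \frac{44124}{-36395} = 3391 \cdot \frac{1}{100} - - \frac{44124}{36395} = \frac{3391}{100} + \frac{44124}{36395} = \frac{25565569}{727900}$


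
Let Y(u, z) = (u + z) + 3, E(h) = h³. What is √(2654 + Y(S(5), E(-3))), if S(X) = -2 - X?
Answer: √2623 ≈ 51.215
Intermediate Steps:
Y(u, z) = 3 + u + z
√(2654 + Y(S(5), E(-3))) = √(2654 + (3 + (-2 - 1*5) + (-3)³)) = √(2654 + (3 + (-2 - 5) - 27)) = √(2654 + (3 - 7 - 27)) = √(2654 - 31) = √2623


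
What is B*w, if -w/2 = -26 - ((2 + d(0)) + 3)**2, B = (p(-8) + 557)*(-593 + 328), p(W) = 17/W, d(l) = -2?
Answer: -41171725/4 ≈ -1.0293e+7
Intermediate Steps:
B = -1176335/8 (B = (17/(-8) + 557)*(-593 + 328) = (17*(-1/8) + 557)*(-265) = (-17/8 + 557)*(-265) = (4439/8)*(-265) = -1176335/8 ≈ -1.4704e+5)
w = 70 (w = -2*(-26 - ((2 - 2) + 3)**2) = -2*(-26 - (0 + 3)**2) = -2*(-26 - 1*3**2) = -2*(-26 - 1*9) = -2*(-26 - 9) = -2*(-35) = 70)
B*w = -1176335/8*70 = -41171725/4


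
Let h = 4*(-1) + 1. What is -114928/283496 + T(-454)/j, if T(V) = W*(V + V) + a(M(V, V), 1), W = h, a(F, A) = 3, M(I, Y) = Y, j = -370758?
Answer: -1807648709/4379517082 ≈ -0.41275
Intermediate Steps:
h = -3 (h = -4 + 1 = -3)
W = -3
T(V) = 3 - 6*V (T(V) = -3*(V + V) + 3 = -6*V + 3 = 3 - 6*V)
-114928/283496 + T(-454)/j = -114928/283496 + (3 - 6*(-454))/(-370758) = -114928*1/283496 + (3 + 2724)*(-1/370758) = -14366/35437 + 2727*(-1/370758) = -14366/35437 - 909/123586 = -1807648709/4379517082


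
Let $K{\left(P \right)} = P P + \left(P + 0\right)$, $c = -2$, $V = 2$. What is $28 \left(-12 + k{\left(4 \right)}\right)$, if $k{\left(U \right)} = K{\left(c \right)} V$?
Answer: $-224$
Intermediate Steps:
$K{\left(P \right)} = P + P^{2}$ ($K{\left(P \right)} = P^{2} + P = P + P^{2}$)
$k{\left(U \right)} = 4$ ($k{\left(U \right)} = - 2 \left(1 - 2\right) 2 = \left(-2\right) \left(-1\right) 2 = 2 \cdot 2 = 4$)
$28 \left(-12 + k{\left(4 \right)}\right) = 28 \left(-12 + 4\right) = 28 \left(-8\right) = -224$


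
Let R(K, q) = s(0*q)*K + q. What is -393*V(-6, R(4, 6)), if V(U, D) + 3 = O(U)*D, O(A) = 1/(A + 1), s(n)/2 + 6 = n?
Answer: -10611/5 ≈ -2122.2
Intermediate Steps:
s(n) = -12 + 2*n
O(A) = 1/(1 + A)
R(K, q) = q - 12*K (R(K, q) = (-12 + 2*(0*q))*K + q = (-12 + 2*0)*K + q = (-12 + 0)*K + q = -12*K + q = q - 12*K)
V(U, D) = -3 + D/(1 + U)
-393*V(-6, R(4, 6)) = -393*(-3 + (6 - 12*4) - 3*(-6))/(1 - 6) = -393*(-3 + (6 - 48) + 18)/(-5) = -(-393)*(-3 - 42 + 18)/5 = -(-393)*(-27)/5 = -393*27/5 = -10611/5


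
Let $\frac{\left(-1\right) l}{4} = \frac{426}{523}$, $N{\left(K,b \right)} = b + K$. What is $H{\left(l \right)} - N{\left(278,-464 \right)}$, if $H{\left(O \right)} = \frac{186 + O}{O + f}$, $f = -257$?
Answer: $\frac{25221816}{136115} \approx 185.3$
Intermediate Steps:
$N{\left(K,b \right)} = K + b$
$l = - \frac{1704}{523}$ ($l = - 4 \cdot \frac{426}{523} = - 4 \cdot 426 \cdot \frac{1}{523} = \left(-4\right) \frac{426}{523} = - \frac{1704}{523} \approx -3.2581$)
$H{\left(O \right)} = \frac{186 + O}{-257 + O}$ ($H{\left(O \right)} = \frac{186 + O}{O - 257} = \frac{186 + O}{-257 + O}$)
$H{\left(l \right)} - N{\left(278,-464 \right)} = \frac{186 - \frac{1704}{523}}{-257 - \frac{1704}{523}} - \left(278 - 464\right) = \frac{1}{- \frac{136115}{523}} \cdot \frac{95574}{523} - -186 = \left(- \frac{523}{136115}\right) \frac{95574}{523} + 186 = - \frac{95574}{136115} + 186 = \frac{25221816}{136115}$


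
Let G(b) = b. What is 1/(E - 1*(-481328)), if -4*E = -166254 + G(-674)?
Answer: 1/523060 ≈ 1.9118e-6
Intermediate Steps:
E = 41732 (E = -(-166254 - 674)/4 = -¼*(-166928) = 41732)
1/(E - 1*(-481328)) = 1/(41732 - 1*(-481328)) = 1/(41732 + 481328) = 1/523060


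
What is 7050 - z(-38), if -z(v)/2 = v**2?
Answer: 9938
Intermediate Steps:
z(v) = -2*v**2
7050 - z(-38) = 7050 - (-2)*(-38)**2 = 7050 - (-2)*1444 = 7050 - 1*(-2888) = 7050 + 2888 = 9938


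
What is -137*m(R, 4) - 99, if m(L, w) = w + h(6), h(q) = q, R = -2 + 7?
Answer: -1469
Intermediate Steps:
R = 5
m(L, w) = 6 + w (m(L, w) = w + 6 = 6 + w)
-137*m(R, 4) - 99 = -137*(6 + 4) - 99 = -137*10 - 99 = -1370 - 99 = -1469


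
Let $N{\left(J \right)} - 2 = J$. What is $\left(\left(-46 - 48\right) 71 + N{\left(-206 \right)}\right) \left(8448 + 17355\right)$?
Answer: $-177473034$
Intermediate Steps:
$N{\left(J \right)} = 2 + J$
$\left(\left(-46 - 48\right) 71 + N{\left(-206 \right)}\right) \left(8448 + 17355\right) = \left(\left(-46 - 48\right) 71 + \left(2 - 206\right)\right) \left(8448 + 17355\right) = \left(\left(-94\right) 71 - 204\right) 25803 = \left(-6674 - 204\right) 25803 = \left(-6878\right) 25803 = -177473034$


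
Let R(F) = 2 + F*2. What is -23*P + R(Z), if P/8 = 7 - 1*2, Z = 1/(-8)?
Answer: -3673/4 ≈ -918.25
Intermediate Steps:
Z = -⅛ ≈ -0.12500
R(F) = 2 + 2*F
P = 40 (P = 8*(7 - 1*2) = 8*(7 - 2) = 8*5 = 40)
-23*P + R(Z) = -23*40 + (2 + 2*(-⅛)) = -920 + (2 - ¼) = -920 + 7/4 = -3673/4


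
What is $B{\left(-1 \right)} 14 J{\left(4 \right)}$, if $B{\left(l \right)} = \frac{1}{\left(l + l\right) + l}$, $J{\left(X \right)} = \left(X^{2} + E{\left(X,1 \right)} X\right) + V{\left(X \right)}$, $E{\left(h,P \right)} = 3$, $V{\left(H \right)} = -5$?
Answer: $- \frac{322}{3} \approx -107.33$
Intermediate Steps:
$J{\left(X \right)} = -5 + X^{2} + 3 X$ ($J{\left(X \right)} = \left(X^{2} + 3 X\right) - 5 = -5 + X^{2} + 3 X$)
$B{\left(l \right)} = \frac{1}{3 l}$ ($B{\left(l \right)} = \frac{1}{2 l + l} = \frac{1}{3 l}$)
$B{\left(-1 \right)} 14 J{\left(4 \right)} = \frac{1}{3 \left(-1\right)} 14 \left(-5 + 4^{2} + 3 \cdot 4\right) = \frac{1}{3} \left(-1\right) 14 \left(-5 + 16 + 12\right) = \left(- \frac{1}{3}\right) 14 \cdot 23 = \left(- \frac{14}{3}\right) 23 = - \frac{322}{3}$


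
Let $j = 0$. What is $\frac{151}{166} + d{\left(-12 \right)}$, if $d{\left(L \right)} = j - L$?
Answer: $\frac{2143}{166} \approx 12.91$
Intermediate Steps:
$d{\left(L \right)} = - L$ ($d{\left(L \right)} = 0 - L = - L$)
$\frac{151}{166} + d{\left(-12 \right)} = \frac{151}{166} - -12 = 151 \cdot \frac{1}{166} + 12 = \frac{151}{166} + 12 = \frac{2143}{166}$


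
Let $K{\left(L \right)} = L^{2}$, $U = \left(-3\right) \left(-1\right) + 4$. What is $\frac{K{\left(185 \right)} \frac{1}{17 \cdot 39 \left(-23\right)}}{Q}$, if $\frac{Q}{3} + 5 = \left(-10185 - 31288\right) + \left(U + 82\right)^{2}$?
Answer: $\frac{34225}{1535132079} \approx 2.2294 \cdot 10^{-5}$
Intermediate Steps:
$U = 7$ ($U = 3 + 4 = 7$)
$Q = -100671$ ($Q = -15 + 3 \left(\left(-10185 - 31288\right) + \left(7 + 82\right)^{2}\right) = -15 + 3 \left(-41473 + 89^{2}\right) = -15 + 3 \left(-41473 + 7921\right) = -15 + 3 \left(-33552\right) = -15 - 100656 = -100671$)
$\frac{K{\left(185 \right)} \frac{1}{17 \cdot 39 \left(-23\right)}}{Q} = \frac{185^{2} \frac{1}{17 \cdot 39 \left(-23\right)}}{-100671} = \frac{34225}{663 \left(-23\right)} \left(- \frac{1}{100671}\right) = \frac{34225}{-15249} \left(- \frac{1}{100671}\right) = 34225 \left(- \frac{1}{15249}\right) \left(- \frac{1}{100671}\right) = \left(- \frac{34225}{15249}\right) \left(- \frac{1}{100671}\right) = \frac{34225}{1535132079}$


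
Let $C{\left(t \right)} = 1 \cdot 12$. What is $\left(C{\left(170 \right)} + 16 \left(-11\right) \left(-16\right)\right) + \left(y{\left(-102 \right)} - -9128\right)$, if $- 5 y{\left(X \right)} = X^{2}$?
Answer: $\frac{49376}{5} \approx 9875.2$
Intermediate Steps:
$y{\left(X \right)} = - \frac{X^{2}}{5}$
$C{\left(t \right)} = 12$
$\left(C{\left(170 \right)} + 16 \left(-11\right) \left(-16\right)\right) + \left(y{\left(-102 \right)} - -9128\right) = \left(12 + 16 \left(-11\right) \left(-16\right)\right) - \left(-9128 + \frac{\left(-102\right)^{2}}{5}\right) = \left(12 - -2816\right) + \left(\left(- \frac{1}{5}\right) 10404 + 9128\right) = \left(12 + 2816\right) + \left(- \frac{10404}{5} + 9128\right) = 2828 + \frac{35236}{5} = \frac{49376}{5}$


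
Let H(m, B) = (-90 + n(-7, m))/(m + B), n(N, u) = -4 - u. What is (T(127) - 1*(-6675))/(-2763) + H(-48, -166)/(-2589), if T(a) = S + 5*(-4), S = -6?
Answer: -613996492/255138183 ≈ -2.4065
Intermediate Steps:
T(a) = -26 (T(a) = -6 + 5*(-4) = -6 - 20 = -26)
H(m, B) = (-94 - m)/(B + m) (H(m, B) = (-90 + (-4 - m))/(m + B) = (-94 - m)/(B + m))
(T(127) - 1*(-6675))/(-2763) + H(-48, -166)/(-2589) = (-26 - 1*(-6675))/(-2763) + ((-94 - 1*(-48))/(-166 - 48))/(-2589) = (-26 + 6675)*(-1/2763) + ((-94 + 48)/(-214))*(-1/2589) = 6649*(-1/2763) - 1/214*(-46)*(-1/2589) = -6649/2763 + (23/107)*(-1/2589) = -6649/2763 - 23/277023 = -613996492/255138183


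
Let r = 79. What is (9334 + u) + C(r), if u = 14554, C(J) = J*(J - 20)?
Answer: 28549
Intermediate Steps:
C(J) = J*(-20 + J)
(9334 + u) + C(r) = (9334 + 14554) + 79*(-20 + 79) = 23888 + 79*59 = 23888 + 4661 = 28549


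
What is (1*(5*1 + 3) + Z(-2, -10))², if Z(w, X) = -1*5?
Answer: 9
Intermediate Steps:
Z(w, X) = -5
(1*(5*1 + 3) + Z(-2, -10))² = (1*(5*1 + 3) - 5)² = (1*(5 + 3) - 5)² = (1*8 - 5)² = (8 - 5)² = 3² = 9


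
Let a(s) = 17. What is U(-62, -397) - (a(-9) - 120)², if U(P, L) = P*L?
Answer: 14005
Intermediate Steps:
U(P, L) = L*P
U(-62, -397) - (a(-9) - 120)² = -397*(-62) - (17 - 120)² = 24614 - 1*(-103)² = 24614 - 1*10609 = 24614 - 10609 = 14005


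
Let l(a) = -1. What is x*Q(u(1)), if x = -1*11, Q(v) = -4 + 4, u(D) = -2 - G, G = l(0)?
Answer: 0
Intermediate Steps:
G = -1
u(D) = -1 (u(D) = -2 - 1*(-1) = -2 + 1 = -1)
Q(v) = 0
x = -11
x*Q(u(1)) = -11*0 = 0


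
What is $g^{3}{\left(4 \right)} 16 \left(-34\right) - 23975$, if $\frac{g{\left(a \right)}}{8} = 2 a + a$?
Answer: $-481320359$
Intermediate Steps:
$g{\left(a \right)} = 24 a$ ($g{\left(a \right)} = 8 \left(2 a + a\right) = 8 \cdot 3 a = 24 a$)
$g^{3}{\left(4 \right)} 16 \left(-34\right) - 23975 = \left(24 \cdot 4\right)^{3} \cdot 16 \left(-34\right) - 23975 = 96^{3} \cdot 16 \left(-34\right) - 23975 = 884736 \cdot 16 \left(-34\right) - 23975 = 14155776 \left(-34\right) - 23975 = -481296384 - 23975 = -481320359$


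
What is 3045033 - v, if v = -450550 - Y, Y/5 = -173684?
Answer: 2627163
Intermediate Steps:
Y = -868420 (Y = 5*(-173684) = -868420)
v = 417870 (v = -450550 - 1*(-868420) = -450550 + 868420 = 417870)
3045033 - v = 3045033 - 1*417870 = 3045033 - 417870 = 2627163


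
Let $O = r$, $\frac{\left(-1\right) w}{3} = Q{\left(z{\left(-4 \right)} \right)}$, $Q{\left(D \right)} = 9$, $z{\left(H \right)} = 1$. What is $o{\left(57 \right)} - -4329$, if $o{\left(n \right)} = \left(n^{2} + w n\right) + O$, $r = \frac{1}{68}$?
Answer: $\frac{410653}{68} \approx 6039.0$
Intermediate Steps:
$r = \frac{1}{68} \approx 0.014706$
$w = -27$ ($w = \left(-3\right) 9 = -27$)
$O = \frac{1}{68} \approx 0.014706$
$o{\left(n \right)} = \frac{1}{68} + n^{2} - 27 n$ ($o{\left(n \right)} = \left(n^{2} - 27 n\right) + \frac{1}{68} = \frac{1}{68} + n^{2} - 27 n$)
$o{\left(57 \right)} - -4329 = \left(\frac{1}{68} + 57^{2} - 1539\right) - -4329 = \left(\frac{1}{68} + 3249 - 1539\right) + 4329 = \frac{116281}{68} + 4329 = \frac{410653}{68}$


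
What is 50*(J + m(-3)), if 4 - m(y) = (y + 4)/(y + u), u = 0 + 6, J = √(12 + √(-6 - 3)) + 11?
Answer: 2200/3 + 50*√(12 + 3*I) ≈ 907.87 + 21.486*I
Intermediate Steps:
J = 11 + √(12 + 3*I) (J = √(12 + √(-9)) + 11 = √(12 + 3*I) + 11 = 11 + √(12 + 3*I) ≈ 14.491 + 0.42972*I)
u = 6
m(y) = 4 - (4 + y)/(6 + y) (m(y) = 4 - (y + 4)/(y + 6) = 4 - (4 + y)/(6 + y))
50*(J + m(-3)) = 50*((11 + √(12 + 3*I)) + (20 + 3*(-3))/(6 - 3)) = 50*((11 + √(12 + 3*I)) + (20 - 9)/3) = 50*((11 + √(12 + 3*I)) + (⅓)*11) = 50*((11 + √(12 + 3*I)) + 11/3) = 50*(44/3 + √(12 + 3*I)) = 2200/3 + 50*√(12 + 3*I)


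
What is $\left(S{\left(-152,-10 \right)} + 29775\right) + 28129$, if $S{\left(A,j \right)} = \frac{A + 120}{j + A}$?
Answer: $\frac{4690240}{81} \approx 57904.0$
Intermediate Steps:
$S{\left(A,j \right)} = \frac{120 + A}{A + j}$
$\left(S{\left(-152,-10 \right)} + 29775\right) + 28129 = \left(\frac{120 - 152}{-152 - 10} + 29775\right) + 28129 = \left(\frac{1}{-162} \left(-32\right) + 29775\right) + 28129 = \left(\left(- \frac{1}{162}\right) \left(-32\right) + 29775\right) + 28129 = \left(\frac{16}{81} + 29775\right) + 28129 = \frac{2411791}{81} + 28129 = \frac{4690240}{81}$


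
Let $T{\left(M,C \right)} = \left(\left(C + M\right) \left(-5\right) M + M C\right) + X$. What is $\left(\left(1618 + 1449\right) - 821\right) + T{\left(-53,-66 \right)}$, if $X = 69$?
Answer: $-25722$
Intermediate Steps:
$T{\left(M,C \right)} = 69 + C M + M \left(- 5 C - 5 M\right)$ ($T{\left(M,C \right)} = \left(\left(C + M\right) \left(-5\right) M + M C\right) + 69 = \left(\left(- 5 C - 5 M\right) M + C M\right) + 69 = \left(M \left(- 5 C - 5 M\right) + C M\right) + 69 = \left(C M + M \left(- 5 C - 5 M\right)\right) + 69 = 69 + C M + M \left(- 5 C - 5 M\right)$)
$\left(\left(1618 + 1449\right) - 821\right) + T{\left(-53,-66 \right)} = \left(\left(1618 + 1449\right) - 821\right) - \left(-69 + 13992 + 14045\right) = \left(3067 - 821\right) - 27968 = 2246 - 27968 = -25722$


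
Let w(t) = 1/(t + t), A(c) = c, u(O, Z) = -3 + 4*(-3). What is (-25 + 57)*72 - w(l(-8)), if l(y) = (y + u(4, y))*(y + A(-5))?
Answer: 1377791/598 ≈ 2304.0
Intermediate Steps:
u(O, Z) = -15 (u(O, Z) = -3 - 12 = -15)
l(y) = (-15 + y)*(-5 + y) (l(y) = (y - 15)*(y - 5) = (-15 + y)*(-5 + y))
w(t) = 1/(2*t)
(-25 + 57)*72 - w(l(-8)) = (-25 + 57)*72 - 1/(2*(75 + (-8)² - 20*(-8))) = 32*72 - 1/(2*(75 + 64 + 160)) = 2304 - 1/(2*299) = 2304 - 1*1/598 = 2304 - 1/598 = 1377791/598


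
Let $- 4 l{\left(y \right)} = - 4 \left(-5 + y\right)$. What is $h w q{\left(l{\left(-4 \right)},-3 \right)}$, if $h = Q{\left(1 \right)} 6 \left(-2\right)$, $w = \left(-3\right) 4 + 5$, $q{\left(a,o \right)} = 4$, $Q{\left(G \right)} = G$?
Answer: $336$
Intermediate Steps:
$l{\left(y \right)} = -5 + y$ ($l{\left(y \right)} = - \frac{\left(-4\right) \left(-5 + y\right)}{4} = - \frac{20 - 4 y}{4} = -5 + y$)
$w = -7$ ($w = -12 + 5 = -7$)
$h = -12$ ($h = 1 \cdot 6 \left(-2\right) = 6 \left(-2\right) = -12$)
$h w q{\left(l{\left(-4 \right)},-3 \right)} = \left(-12\right) \left(-7\right) 4 = 84 \cdot 4 = 336$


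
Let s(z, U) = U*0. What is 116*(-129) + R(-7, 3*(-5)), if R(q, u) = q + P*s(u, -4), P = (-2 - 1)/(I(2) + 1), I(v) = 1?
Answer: -14971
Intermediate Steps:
s(z, U) = 0
P = -3/2 (P = (-2 - 1)/(1 + 1) = -3/2 ≈ -1.5000)
R(q, u) = q (R(q, u) = q - 3/2*0 = q + 0 = q)
116*(-129) + R(-7, 3*(-5)) = 116*(-129) - 7 = -14964 - 7 = -14971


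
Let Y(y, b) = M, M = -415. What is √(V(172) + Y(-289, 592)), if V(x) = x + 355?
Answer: 4*√7 ≈ 10.583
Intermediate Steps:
Y(y, b) = -415
V(x) = 355 + x
√(V(172) + Y(-289, 592)) = √((355 + 172) - 415) = √(527 - 415) = √112 = 4*√7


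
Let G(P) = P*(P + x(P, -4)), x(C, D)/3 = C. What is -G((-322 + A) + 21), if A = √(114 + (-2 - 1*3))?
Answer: -362840 + 2408*√109 ≈ -3.3770e+5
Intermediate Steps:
A = √109 (A = √(114 + (-2 - 3)) = √(114 - 5) = √109 ≈ 10.440)
x(C, D) = 3*C
G(P) = 4*P² (G(P) = P*(P + 3*P) = P*(4*P) = 4*P²)
-G((-322 + A) + 21) = -4*((-322 + √109) + 21)² = -4*(-301 + √109)²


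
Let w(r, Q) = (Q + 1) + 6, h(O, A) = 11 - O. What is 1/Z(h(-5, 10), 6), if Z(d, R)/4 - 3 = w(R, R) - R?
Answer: 1/40 ≈ 0.025000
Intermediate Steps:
w(r, Q) = 7 + Q (w(r, Q) = (1 + Q) + 6 = 7 + Q)
Z(d, R) = 40 (Z(d, R) = 12 + 4*((7 + R) - R) = 12 + 4*7 = 12 + 28 = 40)
1/Z(h(-5, 10), 6) = 1/40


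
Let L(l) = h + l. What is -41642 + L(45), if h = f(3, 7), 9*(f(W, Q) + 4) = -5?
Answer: -374414/9 ≈ -41602.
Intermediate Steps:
f(W, Q) = -41/9 (f(W, Q) = -4 + (1/9)*(-5) = -4 - 5/9 = -41/9)
h = -41/9 ≈ -4.5556
L(l) = -41/9 + l
-41642 + L(45) = -41642 + (-41/9 + 45) = -41642 + 364/9 = -374414/9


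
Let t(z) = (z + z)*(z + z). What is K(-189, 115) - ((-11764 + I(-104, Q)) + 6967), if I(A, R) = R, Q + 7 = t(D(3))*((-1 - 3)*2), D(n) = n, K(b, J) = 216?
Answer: 5308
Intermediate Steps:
t(z) = 4*z² (t(z) = (2*z)*(2*z) = 4*z²)
Q = -295 (Q = -7 + (4*3²)*((-1 - 3)*2) = -7 + (4*9)*(-4*2) = -7 + 36*(-8) = -7 - 288 = -295)
K(-189, 115) - ((-11764 + I(-104, Q)) + 6967) = 216 - ((-11764 - 295) + 6967) = 216 - (-12059 + 6967) = 216 - 1*(-5092) = 216 + 5092 = 5308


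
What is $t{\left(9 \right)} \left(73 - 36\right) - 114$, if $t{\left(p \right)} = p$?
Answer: $219$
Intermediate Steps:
$t{\left(9 \right)} \left(73 - 36\right) - 114 = 9 \left(73 - 36\right) - 114 = 9 \cdot 37 - 114 = 333 - 114 = 219$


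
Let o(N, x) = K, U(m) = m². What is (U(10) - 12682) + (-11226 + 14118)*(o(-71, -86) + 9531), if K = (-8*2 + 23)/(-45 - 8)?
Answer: 1460186466/53 ≈ 2.7551e+7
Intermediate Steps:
K = -7/53 (K = (-16 + 23)/(-53) = 7*(-1/53) = -7/53 ≈ -0.13208)
o(N, x) = -7/53
(U(10) - 12682) + (-11226 + 14118)*(o(-71, -86) + 9531) = (10² - 12682) + (-11226 + 14118)*(-7/53 + 9531) = (100 - 12682) + 2892*(505136/53) = -12582 + 1460853312/53 = 1460186466/53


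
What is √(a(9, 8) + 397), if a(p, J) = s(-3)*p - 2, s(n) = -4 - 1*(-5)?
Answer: 2*√101 ≈ 20.100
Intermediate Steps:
s(n) = 1 (s(n) = -4 + 5 = 1)
a(p, J) = -2 + p (a(p, J) = 1*p - 2 = p - 2 = -2 + p)
√(a(9, 8) + 397) = √((-2 + 9) + 397) = √(7 + 397) = √404 = 2*√101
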